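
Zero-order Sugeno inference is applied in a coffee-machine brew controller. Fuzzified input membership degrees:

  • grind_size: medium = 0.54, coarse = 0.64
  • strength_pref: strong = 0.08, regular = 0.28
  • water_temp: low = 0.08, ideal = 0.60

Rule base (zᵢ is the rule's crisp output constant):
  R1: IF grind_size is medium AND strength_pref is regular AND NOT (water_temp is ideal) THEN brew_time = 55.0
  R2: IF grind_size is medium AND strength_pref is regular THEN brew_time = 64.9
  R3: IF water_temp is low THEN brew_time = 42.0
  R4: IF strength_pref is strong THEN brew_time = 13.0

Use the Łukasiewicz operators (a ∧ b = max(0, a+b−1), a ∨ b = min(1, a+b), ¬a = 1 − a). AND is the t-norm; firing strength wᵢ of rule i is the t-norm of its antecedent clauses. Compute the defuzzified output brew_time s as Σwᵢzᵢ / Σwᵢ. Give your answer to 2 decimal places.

R1 (z=55.0): medium=0.54, regular=0.28, ¬ideal=1−0.60=0.40; AND[max(0, a+b−1)] → w = 0.00
R2 (z=64.9): medium=0.54, regular=0.28; AND[max(0, a+b−1)] → w = 0.00
R3 (z=42.0): low=0.08 → w = 0.08
R4 (z=13.0): strong=0.08 → w = 0.08
Weighted average = (0.00·55.0 + 0.00·64.9 + 0.08·42.0 + 0.08·13.0) / (0.00 + 0.00 + 0.08 + 0.08)
  = 4.4000 / 0.1600 = 27.50

27.50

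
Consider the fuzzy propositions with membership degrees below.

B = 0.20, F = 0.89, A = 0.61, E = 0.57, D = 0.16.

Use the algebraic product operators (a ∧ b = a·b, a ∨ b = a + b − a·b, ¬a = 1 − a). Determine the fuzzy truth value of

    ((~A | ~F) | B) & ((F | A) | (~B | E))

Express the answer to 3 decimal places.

~A = 1 − 0.6100 = 0.3900
~F = 1 − 0.8900 = 0.1100
~A | ~F = a + b − a·b on (0.3900, 0.1100) = 0.4571
(~A | ~F) | B = a + b − a·b on (0.4571, 0.2000) = 0.5657
F | A = a + b − a·b on (0.8900, 0.6100) = 0.9571
~B = 1 − 0.2000 = 0.8000
~B | E = a + b − a·b on (0.8000, 0.5700) = 0.9140
(F | A) | (~B | E) = a + b − a·b on (0.9571, 0.9140) = 0.9963
((~A | ~F) | B) & ((F | A) | (~B | E)) = a·b on (0.5657, 0.9963) = 0.5636

0.564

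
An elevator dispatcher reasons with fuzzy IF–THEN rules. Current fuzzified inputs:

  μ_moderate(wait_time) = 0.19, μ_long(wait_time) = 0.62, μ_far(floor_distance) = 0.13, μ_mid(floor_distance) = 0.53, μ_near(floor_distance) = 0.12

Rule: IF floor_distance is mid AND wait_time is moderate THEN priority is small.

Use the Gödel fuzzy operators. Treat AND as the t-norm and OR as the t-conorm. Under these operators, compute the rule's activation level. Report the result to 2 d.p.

0.19

firing strength: mid=0.53, moderate=0.19; AND[min(a, b)] → w = 0.19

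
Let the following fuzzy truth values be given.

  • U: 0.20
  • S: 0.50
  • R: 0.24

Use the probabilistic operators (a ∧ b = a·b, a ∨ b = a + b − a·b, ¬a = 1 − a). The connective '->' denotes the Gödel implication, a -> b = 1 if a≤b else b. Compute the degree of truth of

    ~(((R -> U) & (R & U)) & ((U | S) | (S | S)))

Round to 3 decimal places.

R -> U  [Gödel: 1 if a≤b else b] with a=0.2400, b=0.2000 → 0.2000
R & U = a·b on (0.2400, 0.2000) = 0.0480
(R -> U) & (R & U) = a·b on (0.2000, 0.0480) = 0.0096
U | S = a + b − a·b on (0.2000, 0.5000) = 0.6000
S | S = a + b − a·b on (0.5000, 0.5000) = 0.7500
(U | S) | (S | S) = a + b − a·b on (0.6000, 0.7500) = 0.9000
((R -> U) & (R & U)) & ((U | S) | (S | S)) = a·b on (0.0096, 0.9000) = 0.0086
~(((R -> U) & (R & U)) & ((U | S) | (S | S))) = 1 − 0.0086 = 0.9914

0.991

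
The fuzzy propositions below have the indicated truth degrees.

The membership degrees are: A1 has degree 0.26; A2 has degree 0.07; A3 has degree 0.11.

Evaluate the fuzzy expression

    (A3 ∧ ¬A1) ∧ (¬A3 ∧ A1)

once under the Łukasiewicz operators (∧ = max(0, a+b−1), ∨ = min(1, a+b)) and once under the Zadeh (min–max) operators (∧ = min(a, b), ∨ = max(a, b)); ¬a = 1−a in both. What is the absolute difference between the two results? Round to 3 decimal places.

0.110

Under Łukasiewicz:
  ¬A1 = 1 − 0.26 = 0.74
  A3 ∧ ¬A1 = max(0, a+b−1) on (0.11, 0.74) = 0.00
  ¬A3 = 1 − 0.11 = 0.89
  ¬A3 ∧ A1 = max(0, a+b−1) on (0.89, 0.26) = 0.15
  (A3 ∧ ¬A1) ∧ (¬A3 ∧ A1) = max(0, a+b−1) on (0.00, 0.15) = 0.00
  → value = 0.0000
Under Zadeh (min–max):
  ¬A1 = 1 − 0.26 = 0.74
  A3 ∧ ¬A1 = min(a, b) on (0.11, 0.74) = 0.11
  ¬A3 = 1 − 0.11 = 0.89
  ¬A3 ∧ A1 = min(a, b) on (0.89, 0.26) = 0.26
  (A3 ∧ ¬A1) ∧ (¬A3 ∧ A1) = min(a, b) on (0.11, 0.26) = 0.11
  → value = 0.1100
|0.0000 − 0.1100| = 0.110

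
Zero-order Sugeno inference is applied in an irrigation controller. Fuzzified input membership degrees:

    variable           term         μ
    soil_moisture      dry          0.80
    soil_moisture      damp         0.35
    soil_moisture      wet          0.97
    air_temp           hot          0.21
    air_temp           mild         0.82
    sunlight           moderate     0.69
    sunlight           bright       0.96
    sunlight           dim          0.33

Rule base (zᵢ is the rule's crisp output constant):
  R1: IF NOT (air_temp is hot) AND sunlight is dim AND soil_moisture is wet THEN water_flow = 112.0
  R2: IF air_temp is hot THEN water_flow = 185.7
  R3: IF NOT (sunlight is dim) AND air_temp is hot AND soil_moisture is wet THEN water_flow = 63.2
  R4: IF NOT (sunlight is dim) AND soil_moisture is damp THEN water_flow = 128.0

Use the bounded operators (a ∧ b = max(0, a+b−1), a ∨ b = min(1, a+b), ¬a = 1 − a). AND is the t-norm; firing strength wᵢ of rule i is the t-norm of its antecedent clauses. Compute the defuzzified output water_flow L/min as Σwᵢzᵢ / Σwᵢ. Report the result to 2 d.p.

161.37

R1 (z=112.0): ¬hot=1−0.21=0.79, dim=0.33, wet=0.97; AND[max(0, a+b−1)] → w = 0.09
R2 (z=185.7): hot=0.21 → w = 0.21
R3 (z=63.2): ¬dim=1−0.33=0.67, hot=0.21, wet=0.97; AND[max(0, a+b−1)] → w = 0.00
R4 (z=128.0): ¬dim=1−0.33=0.67, damp=0.35; AND[max(0, a+b−1)] → w = 0.02
Weighted average = (0.09·112.0 + 0.21·185.7 + 0.00·63.2 + 0.02·128.0) / (0.09 + 0.21 + 0.00 + 0.02)
  = 51.6370 / 0.3200 = 161.37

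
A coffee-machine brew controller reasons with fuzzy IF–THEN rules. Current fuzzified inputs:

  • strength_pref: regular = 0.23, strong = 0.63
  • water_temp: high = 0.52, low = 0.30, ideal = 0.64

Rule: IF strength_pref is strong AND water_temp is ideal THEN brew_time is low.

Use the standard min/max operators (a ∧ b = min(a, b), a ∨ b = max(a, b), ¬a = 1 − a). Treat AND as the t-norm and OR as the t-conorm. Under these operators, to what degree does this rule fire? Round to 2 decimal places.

firing strength: strong=0.63, ideal=0.64; AND[min(a, b)] → w = 0.63

0.63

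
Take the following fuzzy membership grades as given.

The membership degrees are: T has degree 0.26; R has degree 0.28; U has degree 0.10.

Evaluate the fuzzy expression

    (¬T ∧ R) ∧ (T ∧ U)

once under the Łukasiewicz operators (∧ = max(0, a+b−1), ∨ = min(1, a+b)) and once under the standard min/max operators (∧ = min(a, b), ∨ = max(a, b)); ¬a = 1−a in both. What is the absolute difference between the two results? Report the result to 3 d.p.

Under Łukasiewicz:
  ¬T = 1 − 0.26 = 0.74
  ¬T ∧ R = max(0, a+b−1) on (0.74, 0.28) = 0.02
  T ∧ U = max(0, a+b−1) on (0.26, 0.10) = 0.00
  (¬T ∧ R) ∧ (T ∧ U) = max(0, a+b−1) on (0.02, 0.00) = 0.00
  → value = 0.0000
Under standard min/max:
  ¬T = 1 − 0.26 = 0.74
  ¬T ∧ R = min(a, b) on (0.74, 0.28) = 0.28
  T ∧ U = min(a, b) on (0.26, 0.10) = 0.10
  (¬T ∧ R) ∧ (T ∧ U) = min(a, b) on (0.28, 0.10) = 0.10
  → value = 0.1000
|0.0000 − 0.1000| = 0.100

0.100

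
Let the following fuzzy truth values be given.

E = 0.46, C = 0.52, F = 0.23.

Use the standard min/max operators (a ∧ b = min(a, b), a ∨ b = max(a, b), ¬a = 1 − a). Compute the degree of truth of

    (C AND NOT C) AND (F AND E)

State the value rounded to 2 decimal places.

0.23

NOT C = 1 − 0.52 = 0.48
C AND NOT C = min(a, b) on (0.52, 0.48) = 0.48
F AND E = min(a, b) on (0.23, 0.46) = 0.23
(C AND NOT C) AND (F AND E) = min(a, b) on (0.48, 0.23) = 0.23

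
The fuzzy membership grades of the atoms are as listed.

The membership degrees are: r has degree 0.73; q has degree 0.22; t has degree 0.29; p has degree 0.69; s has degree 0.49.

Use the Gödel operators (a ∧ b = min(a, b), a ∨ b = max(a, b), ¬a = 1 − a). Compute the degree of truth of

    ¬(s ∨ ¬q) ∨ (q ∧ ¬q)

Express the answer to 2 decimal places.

¬q = 1 − 0.22 = 0.78
s ∨ ¬q = max(a, b) on (0.49, 0.78) = 0.78
¬(s ∨ ¬q) = 1 − 0.78 = 0.22
¬q = 1 − 0.22 = 0.78
q ∧ ¬q = min(a, b) on (0.22, 0.78) = 0.22
¬(s ∨ ¬q) ∨ (q ∧ ¬q) = max(a, b) on (0.22, 0.22) = 0.22

0.22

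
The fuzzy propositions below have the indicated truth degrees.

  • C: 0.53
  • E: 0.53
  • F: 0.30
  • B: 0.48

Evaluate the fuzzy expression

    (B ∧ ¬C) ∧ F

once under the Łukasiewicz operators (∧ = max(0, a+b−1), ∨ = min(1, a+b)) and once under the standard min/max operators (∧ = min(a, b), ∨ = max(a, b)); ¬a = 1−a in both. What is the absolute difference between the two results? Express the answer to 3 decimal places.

Under Łukasiewicz:
  ¬C = 1 − 0.53 = 0.47
  B ∧ ¬C = max(0, a+b−1) on (0.48, 0.47) = 0.00
  (B ∧ ¬C) ∧ F = max(0, a+b−1) on (0.00, 0.30) = 0.00
  → value = 0.0000
Under standard min/max:
  ¬C = 1 − 0.53 = 0.47
  B ∧ ¬C = min(a, b) on (0.48, 0.47) = 0.47
  (B ∧ ¬C) ∧ F = min(a, b) on (0.47, 0.30) = 0.30
  → value = 0.3000
|0.0000 − 0.3000| = 0.300

0.300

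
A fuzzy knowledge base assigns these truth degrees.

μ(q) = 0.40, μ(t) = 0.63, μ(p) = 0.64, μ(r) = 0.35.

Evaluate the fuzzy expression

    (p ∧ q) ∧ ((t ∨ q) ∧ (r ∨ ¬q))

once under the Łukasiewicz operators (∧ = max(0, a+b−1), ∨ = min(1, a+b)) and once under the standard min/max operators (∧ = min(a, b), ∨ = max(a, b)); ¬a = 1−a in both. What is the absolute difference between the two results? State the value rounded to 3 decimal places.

0.400

Under Łukasiewicz:
  p ∧ q = max(0, a+b−1) on (0.64, 0.40) = 0.04
  t ∨ q = min(1, a+b) on (0.63, 0.40) = 1.00
  ¬q = 1 − 0.40 = 0.60
  r ∨ ¬q = min(1, a+b) on (0.35, 0.60) = 0.95
  (t ∨ q) ∧ (r ∨ ¬q) = max(0, a+b−1) on (1.00, 0.95) = 0.95
  (p ∧ q) ∧ ((t ∨ q) ∧ (r ∨ ¬q)) = max(0, a+b−1) on (0.04, 0.95) = 0.00
  → value = 0.0000
Under standard min/max:
  p ∧ q = min(a, b) on (0.64, 0.40) = 0.40
  t ∨ q = max(a, b) on (0.63, 0.40) = 0.63
  ¬q = 1 − 0.40 = 0.60
  r ∨ ¬q = max(a, b) on (0.35, 0.60) = 0.60
  (t ∨ q) ∧ (r ∨ ¬q) = min(a, b) on (0.63, 0.60) = 0.60
  (p ∧ q) ∧ ((t ∨ q) ∧ (r ∨ ¬q)) = min(a, b) on (0.40, 0.60) = 0.40
  → value = 0.4000
|0.0000 − 0.4000| = 0.400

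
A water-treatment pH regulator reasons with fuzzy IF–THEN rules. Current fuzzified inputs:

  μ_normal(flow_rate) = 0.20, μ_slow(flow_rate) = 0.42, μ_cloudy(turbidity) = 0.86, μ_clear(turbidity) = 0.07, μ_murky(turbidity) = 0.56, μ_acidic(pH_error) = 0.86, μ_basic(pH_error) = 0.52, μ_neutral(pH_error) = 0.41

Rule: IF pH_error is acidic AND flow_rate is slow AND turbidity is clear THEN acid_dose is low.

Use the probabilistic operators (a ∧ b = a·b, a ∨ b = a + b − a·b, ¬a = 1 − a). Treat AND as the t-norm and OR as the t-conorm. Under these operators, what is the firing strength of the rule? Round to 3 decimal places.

0.025

firing strength: acidic=0.86, slow=0.42, clear=0.07; AND[a·b] → w = 0.0253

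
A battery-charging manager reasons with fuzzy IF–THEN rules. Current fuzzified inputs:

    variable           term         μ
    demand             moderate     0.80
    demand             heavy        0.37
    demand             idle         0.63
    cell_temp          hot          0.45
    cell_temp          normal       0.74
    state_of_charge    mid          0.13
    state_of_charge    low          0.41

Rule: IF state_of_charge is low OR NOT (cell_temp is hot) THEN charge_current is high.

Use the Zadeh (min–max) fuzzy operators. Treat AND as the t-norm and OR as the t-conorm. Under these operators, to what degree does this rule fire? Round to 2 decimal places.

0.55

firing strength: low=0.41, ¬hot=1−0.45=0.55; OR[max(a, b)] → w = 0.55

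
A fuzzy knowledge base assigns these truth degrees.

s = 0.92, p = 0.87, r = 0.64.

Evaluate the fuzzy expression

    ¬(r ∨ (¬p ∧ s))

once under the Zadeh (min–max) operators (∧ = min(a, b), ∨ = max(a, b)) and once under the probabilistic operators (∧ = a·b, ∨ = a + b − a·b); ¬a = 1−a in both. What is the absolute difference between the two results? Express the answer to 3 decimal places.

0.043

Under Zadeh (min–max):
  ¬p = 1 − 0.87 = 0.13
  ¬p ∧ s = min(a, b) on (0.13, 0.92) = 0.13
  r ∨ (¬p ∧ s) = max(a, b) on (0.64, 0.13) = 0.64
  ¬(r ∨ (¬p ∧ s)) = 1 − 0.64 = 0.36
  → value = 0.3600
Under probabilistic:
  ¬p = 1 − 0.8700 = 0.1300
  ¬p ∧ s = a·b on (0.1300, 0.9200) = 0.1196
  r ∨ (¬p ∧ s) = a + b − a·b on (0.6400, 0.1196) = 0.6831
  ¬(r ∨ (¬p ∧ s)) = 1 − 0.6831 = 0.3169
  → value = 0.3169
|0.3600 − 0.3169| = 0.043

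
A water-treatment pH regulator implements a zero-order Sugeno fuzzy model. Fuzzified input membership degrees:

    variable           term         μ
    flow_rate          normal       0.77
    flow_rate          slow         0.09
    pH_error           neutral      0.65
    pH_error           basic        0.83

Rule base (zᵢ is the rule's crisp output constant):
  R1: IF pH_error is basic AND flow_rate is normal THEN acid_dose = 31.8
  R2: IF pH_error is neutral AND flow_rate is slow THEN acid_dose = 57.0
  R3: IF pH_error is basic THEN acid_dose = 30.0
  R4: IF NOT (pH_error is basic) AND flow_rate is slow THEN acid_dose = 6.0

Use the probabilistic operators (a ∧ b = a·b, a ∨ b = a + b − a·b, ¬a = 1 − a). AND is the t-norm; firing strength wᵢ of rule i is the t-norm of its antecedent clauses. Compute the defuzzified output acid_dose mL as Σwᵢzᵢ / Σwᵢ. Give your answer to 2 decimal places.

31.53

R1 (z=31.8): basic=0.83, normal=0.77; AND[a·b] → w = 0.6391
R2 (z=57.0): neutral=0.65, slow=0.09; AND[a·b] → w = 0.0585
R3 (z=30.0): basic=0.83 → w = 0.8300
R4 (z=6.0): ¬basic=1−0.83=0.17, slow=0.09; AND[a·b] → w = 0.0153
Weighted average = (0.6391·31.8 + 0.0585·57.0 + 0.8300·30.0 + 0.0153·6.0) / (0.6391 + 0.0585 + 0.8300 + 0.0153)
  = 48.6497 / 1.5429 = 31.53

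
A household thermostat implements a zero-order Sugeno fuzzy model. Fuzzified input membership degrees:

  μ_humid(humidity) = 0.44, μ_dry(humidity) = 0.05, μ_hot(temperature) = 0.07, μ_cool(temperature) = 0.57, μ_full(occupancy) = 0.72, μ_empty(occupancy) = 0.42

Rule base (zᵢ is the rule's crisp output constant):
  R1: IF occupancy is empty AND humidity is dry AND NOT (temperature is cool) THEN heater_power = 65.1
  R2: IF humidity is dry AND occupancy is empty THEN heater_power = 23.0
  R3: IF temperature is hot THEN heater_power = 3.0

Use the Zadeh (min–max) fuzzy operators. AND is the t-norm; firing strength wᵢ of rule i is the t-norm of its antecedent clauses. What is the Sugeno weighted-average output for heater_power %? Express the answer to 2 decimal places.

R1 (z=65.1): empty=0.42, dry=0.05, ¬cool=1−0.57=0.43; AND[min(a, b)] → w = 0.05
R2 (z=23.0): dry=0.05, empty=0.42; AND[min(a, b)] → w = 0.05
R3 (z=3.0): hot=0.07 → w = 0.07
Weighted average = (0.05·65.1 + 0.05·23.0 + 0.07·3.0) / (0.05 + 0.05 + 0.07)
  = 4.6150 / 0.1700 = 27.15

27.15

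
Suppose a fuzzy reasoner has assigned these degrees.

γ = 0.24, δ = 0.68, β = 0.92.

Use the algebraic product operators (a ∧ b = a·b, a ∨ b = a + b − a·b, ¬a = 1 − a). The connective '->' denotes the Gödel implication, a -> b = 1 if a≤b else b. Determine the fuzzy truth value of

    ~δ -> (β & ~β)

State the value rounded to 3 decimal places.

0.074

~δ = 1 − 0.6800 = 0.3200
~β = 1 − 0.9200 = 0.0800
β & ~β = a·b on (0.9200, 0.0800) = 0.0736
~δ -> (β & ~β)  [Gödel: 1 if a≤b else b] with a=0.3200, b=0.0736 → 0.0736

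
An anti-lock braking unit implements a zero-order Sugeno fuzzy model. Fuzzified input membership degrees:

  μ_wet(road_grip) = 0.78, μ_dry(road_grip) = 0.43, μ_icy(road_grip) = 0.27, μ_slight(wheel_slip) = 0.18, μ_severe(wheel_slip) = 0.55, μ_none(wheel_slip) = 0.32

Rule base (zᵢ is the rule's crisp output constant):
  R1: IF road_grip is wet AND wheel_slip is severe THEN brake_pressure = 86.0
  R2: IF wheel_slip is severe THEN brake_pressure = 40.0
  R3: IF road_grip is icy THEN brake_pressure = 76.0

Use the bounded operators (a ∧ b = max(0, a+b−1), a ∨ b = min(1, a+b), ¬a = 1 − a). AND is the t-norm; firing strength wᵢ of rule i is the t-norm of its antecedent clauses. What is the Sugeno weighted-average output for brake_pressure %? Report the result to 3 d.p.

R1 (z=86.0): wet=0.78, severe=0.55; AND[max(0, a+b−1)] → w = 0.33
R2 (z=40.0): severe=0.55 → w = 0.55
R3 (z=76.0): icy=0.27 → w = 0.27
Weighted average = (0.33·86.0 + 0.55·40.0 + 0.27·76.0) / (0.33 + 0.55 + 0.27)
  = 70.9000 / 1.1500 = 61.652

61.652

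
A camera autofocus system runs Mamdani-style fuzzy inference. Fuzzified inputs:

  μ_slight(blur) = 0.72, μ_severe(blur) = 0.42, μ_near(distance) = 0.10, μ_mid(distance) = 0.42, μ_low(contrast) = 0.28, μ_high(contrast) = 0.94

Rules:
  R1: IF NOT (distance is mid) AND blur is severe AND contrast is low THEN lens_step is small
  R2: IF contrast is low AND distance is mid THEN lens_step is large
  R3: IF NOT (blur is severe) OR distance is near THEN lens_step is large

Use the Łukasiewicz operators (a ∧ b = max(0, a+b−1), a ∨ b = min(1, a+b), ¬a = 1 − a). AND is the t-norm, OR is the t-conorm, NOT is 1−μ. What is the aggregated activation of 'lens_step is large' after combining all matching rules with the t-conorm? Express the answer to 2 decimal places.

R1: ¬mid=1−0.42=0.58, severe=0.42, low=0.28; AND[max(0, a+b−1)] → w = 0.00
R2: low=0.28, mid=0.42; AND[max(0, a+b−1)] → w = 0.00
R3: ¬severe=1−0.42=0.58, near=0.10; OR[min(1, a+b)] → w = 0.68
Rules with consequent 'large': {R2, R3} → strengths 0.00, 0.68
Aggregate via t-conorm [min(1, a+b)]: 0.68

0.68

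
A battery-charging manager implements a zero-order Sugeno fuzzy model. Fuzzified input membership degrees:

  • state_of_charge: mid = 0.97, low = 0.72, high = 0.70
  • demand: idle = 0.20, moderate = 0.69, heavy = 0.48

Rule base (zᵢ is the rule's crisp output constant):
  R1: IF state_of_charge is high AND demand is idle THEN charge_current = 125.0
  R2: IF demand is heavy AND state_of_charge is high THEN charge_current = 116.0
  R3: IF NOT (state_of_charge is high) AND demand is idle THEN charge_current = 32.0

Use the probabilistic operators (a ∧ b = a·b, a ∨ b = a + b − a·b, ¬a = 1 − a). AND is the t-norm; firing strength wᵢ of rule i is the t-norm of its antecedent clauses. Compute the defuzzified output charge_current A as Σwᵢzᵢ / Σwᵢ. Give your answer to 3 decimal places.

108.948

R1 (z=125.0): high=0.70, idle=0.20; AND[a·b] → w = 0.1400
R2 (z=116.0): heavy=0.48, high=0.70; AND[a·b] → w = 0.3360
R3 (z=32.0): ¬high=1−0.70=0.30, idle=0.20; AND[a·b] → w = 0.0600
Weighted average = (0.1400·125.0 + 0.3360·116.0 + 0.0600·32.0) / (0.1400 + 0.3360 + 0.0600)
  = 58.3960 / 0.5360 = 108.948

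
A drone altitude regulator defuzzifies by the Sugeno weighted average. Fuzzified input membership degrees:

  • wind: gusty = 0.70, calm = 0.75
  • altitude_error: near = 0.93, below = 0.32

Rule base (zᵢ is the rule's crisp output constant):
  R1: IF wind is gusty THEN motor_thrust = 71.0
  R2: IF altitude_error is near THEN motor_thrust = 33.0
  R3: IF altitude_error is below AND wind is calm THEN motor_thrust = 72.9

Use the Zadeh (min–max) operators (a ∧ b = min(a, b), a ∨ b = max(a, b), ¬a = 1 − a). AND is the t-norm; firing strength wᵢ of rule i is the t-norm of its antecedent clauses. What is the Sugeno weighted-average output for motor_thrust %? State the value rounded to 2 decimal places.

R1 (z=71.0): gusty=0.70 → w = 0.70
R2 (z=33.0): near=0.93 → w = 0.93
R3 (z=72.9): below=0.32, calm=0.75; AND[min(a, b)] → w = 0.32
Weighted average = (0.70·71.0 + 0.93·33.0 + 0.32·72.9) / (0.70 + 0.93 + 0.32)
  = 103.7180 / 1.9500 = 53.19

53.19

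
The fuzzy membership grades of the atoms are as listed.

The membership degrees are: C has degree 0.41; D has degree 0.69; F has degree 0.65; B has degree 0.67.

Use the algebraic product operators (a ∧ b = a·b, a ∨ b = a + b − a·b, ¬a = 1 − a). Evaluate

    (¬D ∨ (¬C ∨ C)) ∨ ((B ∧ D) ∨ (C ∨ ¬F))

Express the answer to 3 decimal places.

0.966

¬D = 1 − 0.6900 = 0.3100
¬C = 1 − 0.4100 = 0.5900
¬C ∨ C = a + b − a·b on (0.5900, 0.4100) = 0.7581
¬D ∨ (¬C ∨ C) = a + b − a·b on (0.3100, 0.7581) = 0.8331
B ∧ D = a·b on (0.6700, 0.6900) = 0.4623
¬F = 1 − 0.6500 = 0.3500
C ∨ ¬F = a + b − a·b on (0.4100, 0.3500) = 0.6165
(B ∧ D) ∨ (C ∨ ¬F) = a + b − a·b on (0.4623, 0.6165) = 0.7938
(¬D ∨ (¬C ∨ C)) ∨ ((B ∧ D) ∨ (C ∨ ¬F)) = a + b − a·b on (0.8331, 0.7938) = 0.9656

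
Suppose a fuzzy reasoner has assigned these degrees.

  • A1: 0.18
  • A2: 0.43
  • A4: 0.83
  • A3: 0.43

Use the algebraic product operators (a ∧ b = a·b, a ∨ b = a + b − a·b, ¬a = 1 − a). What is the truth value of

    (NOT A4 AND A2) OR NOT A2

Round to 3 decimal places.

NOT A4 = 1 − 0.8300 = 0.1700
NOT A4 AND A2 = a·b on (0.1700, 0.4300) = 0.0731
NOT A2 = 1 − 0.4300 = 0.5700
(NOT A4 AND A2) OR NOT A2 = a + b − a·b on (0.0731, 0.5700) = 0.6014

0.601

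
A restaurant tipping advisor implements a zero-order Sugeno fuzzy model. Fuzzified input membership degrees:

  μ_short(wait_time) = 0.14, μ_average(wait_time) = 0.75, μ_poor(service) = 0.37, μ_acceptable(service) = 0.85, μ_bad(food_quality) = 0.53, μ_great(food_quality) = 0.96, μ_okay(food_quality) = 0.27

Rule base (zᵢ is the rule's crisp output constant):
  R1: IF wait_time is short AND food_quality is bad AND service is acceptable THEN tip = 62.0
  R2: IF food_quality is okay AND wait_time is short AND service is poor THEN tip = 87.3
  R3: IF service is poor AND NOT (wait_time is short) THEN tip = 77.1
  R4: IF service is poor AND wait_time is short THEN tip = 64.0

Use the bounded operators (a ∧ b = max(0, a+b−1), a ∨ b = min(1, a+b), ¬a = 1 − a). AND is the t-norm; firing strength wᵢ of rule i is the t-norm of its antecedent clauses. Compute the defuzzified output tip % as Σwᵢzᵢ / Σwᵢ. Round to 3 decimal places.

77.100

R1 (z=62.0): short=0.14, bad=0.53, acceptable=0.85; AND[max(0, a+b−1)] → w = 0.00
R2 (z=87.3): okay=0.27, short=0.14, poor=0.37; AND[max(0, a+b−1)] → w = 0.00
R3 (z=77.1): poor=0.37, ¬short=1−0.14=0.86; AND[max(0, a+b−1)] → w = 0.23
R4 (z=64.0): poor=0.37, short=0.14; AND[max(0, a+b−1)] → w = 0.00
Weighted average = (0.00·62.0 + 0.00·87.3 + 0.23·77.1 + 0.00·64.0) / (0.00 + 0.00 + 0.23 + 0.00)
  = 17.7330 / 0.2300 = 77.100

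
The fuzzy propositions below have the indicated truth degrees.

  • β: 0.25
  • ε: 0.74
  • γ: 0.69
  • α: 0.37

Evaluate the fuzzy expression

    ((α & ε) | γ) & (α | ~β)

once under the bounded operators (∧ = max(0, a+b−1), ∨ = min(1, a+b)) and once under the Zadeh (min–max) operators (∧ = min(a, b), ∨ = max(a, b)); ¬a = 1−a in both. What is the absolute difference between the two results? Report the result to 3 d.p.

Under bounded:
  α & ε = max(0, a+b−1) on (0.37, 0.74) = 0.11
  (α & ε) | γ = min(1, a+b) on (0.11, 0.69) = 0.80
  ~β = 1 − 0.25 = 0.75
  α | ~β = min(1, a+b) on (0.37, 0.75) = 1.00
  ((α & ε) | γ) & (α | ~β) = max(0, a+b−1) on (0.80, 1.00) = 0.80
  → value = 0.8000
Under Zadeh (min–max):
  α & ε = min(a, b) on (0.37, 0.74) = 0.37
  (α & ε) | γ = max(a, b) on (0.37, 0.69) = 0.69
  ~β = 1 − 0.25 = 0.75
  α | ~β = max(a, b) on (0.37, 0.75) = 0.75
  ((α & ε) | γ) & (α | ~β) = min(a, b) on (0.69, 0.75) = 0.69
  → value = 0.6900
|0.8000 − 0.6900| = 0.110

0.110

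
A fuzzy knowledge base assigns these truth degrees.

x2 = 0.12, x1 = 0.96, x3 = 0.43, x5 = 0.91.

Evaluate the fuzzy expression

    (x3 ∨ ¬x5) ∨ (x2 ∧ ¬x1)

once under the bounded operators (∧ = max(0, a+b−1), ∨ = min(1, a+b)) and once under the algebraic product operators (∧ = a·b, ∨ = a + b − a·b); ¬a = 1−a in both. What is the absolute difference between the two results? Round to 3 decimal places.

Under bounded:
  ¬x5 = 1 − 0.91 = 0.09
  x3 ∨ ¬x5 = min(1, a+b) on (0.43, 0.09) = 0.52
  ¬x1 = 1 − 0.96 = 0.04
  x2 ∧ ¬x1 = max(0, a+b−1) on (0.12, 0.04) = 0.00
  (x3 ∨ ¬x5) ∨ (x2 ∧ ¬x1) = min(1, a+b) on (0.52, 0.00) = 0.52
  → value = 0.5200
Under algebraic product:
  ¬x5 = 1 − 0.9100 = 0.0900
  x3 ∨ ¬x5 = a + b − a·b on (0.4300, 0.0900) = 0.4813
  ¬x1 = 1 − 0.9600 = 0.0400
  x2 ∧ ¬x1 = a·b on (0.1200, 0.0400) = 0.0048
  (x3 ∨ ¬x5) ∨ (x2 ∧ ¬x1) = a + b − a·b on (0.4813, 0.0048) = 0.4838
  → value = 0.4838
|0.5200 − 0.4838| = 0.036

0.036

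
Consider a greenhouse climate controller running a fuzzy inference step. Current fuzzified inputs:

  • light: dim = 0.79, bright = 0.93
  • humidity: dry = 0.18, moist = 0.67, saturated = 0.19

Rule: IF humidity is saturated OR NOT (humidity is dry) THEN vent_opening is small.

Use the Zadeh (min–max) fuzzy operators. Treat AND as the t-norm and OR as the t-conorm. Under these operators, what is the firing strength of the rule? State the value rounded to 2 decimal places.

firing strength: saturated=0.19, ¬dry=1−0.18=0.82; OR[max(a, b)] → w = 0.82

0.82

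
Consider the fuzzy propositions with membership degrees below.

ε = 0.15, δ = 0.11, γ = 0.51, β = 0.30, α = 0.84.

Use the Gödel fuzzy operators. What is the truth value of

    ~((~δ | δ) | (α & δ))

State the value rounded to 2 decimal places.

0.11

~δ = 1 − 0.11 = 0.89
~δ | δ = max(a, b) on (0.89, 0.11) = 0.89
α & δ = min(a, b) on (0.84, 0.11) = 0.11
(~δ | δ) | (α & δ) = max(a, b) on (0.89, 0.11) = 0.89
~((~δ | δ) | (α & δ)) = 1 − 0.89 = 0.11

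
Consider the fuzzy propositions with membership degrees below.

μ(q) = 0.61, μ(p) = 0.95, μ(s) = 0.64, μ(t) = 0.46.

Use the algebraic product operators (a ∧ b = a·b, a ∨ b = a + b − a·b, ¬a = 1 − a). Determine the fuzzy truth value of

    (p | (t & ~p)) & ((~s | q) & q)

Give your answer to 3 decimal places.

0.435

~p = 1 − 0.9500 = 0.0500
t & ~p = a·b on (0.4600, 0.0500) = 0.0230
p | (t & ~p) = a + b − a·b on (0.9500, 0.0230) = 0.9511
~s = 1 − 0.6400 = 0.3600
~s | q = a + b − a·b on (0.3600, 0.6100) = 0.7504
(~s | q) & q = a·b on (0.7504, 0.6100) = 0.4577
(p | (t & ~p)) & ((~s | q) & q) = a·b on (0.9511, 0.4577) = 0.4354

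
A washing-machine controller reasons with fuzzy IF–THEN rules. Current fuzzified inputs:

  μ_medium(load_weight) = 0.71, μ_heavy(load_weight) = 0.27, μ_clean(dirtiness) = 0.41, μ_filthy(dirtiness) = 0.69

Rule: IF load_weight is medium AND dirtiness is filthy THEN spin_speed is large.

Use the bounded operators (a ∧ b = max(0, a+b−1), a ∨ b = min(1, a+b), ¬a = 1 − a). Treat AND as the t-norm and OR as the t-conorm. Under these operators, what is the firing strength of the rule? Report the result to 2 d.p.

firing strength: medium=0.71, filthy=0.69; AND[max(0, a+b−1)] → w = 0.40

0.40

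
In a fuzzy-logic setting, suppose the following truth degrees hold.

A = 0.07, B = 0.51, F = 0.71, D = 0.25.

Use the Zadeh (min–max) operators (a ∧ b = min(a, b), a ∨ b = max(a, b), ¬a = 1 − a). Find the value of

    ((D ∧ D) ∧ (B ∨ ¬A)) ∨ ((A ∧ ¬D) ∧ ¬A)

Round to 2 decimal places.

D ∧ D = min(a, b) on (0.25, 0.25) = 0.25
¬A = 1 − 0.07 = 0.93
B ∨ ¬A = max(a, b) on (0.51, 0.93) = 0.93
(D ∧ D) ∧ (B ∨ ¬A) = min(a, b) on (0.25, 0.93) = 0.25
¬D = 1 − 0.25 = 0.75
A ∧ ¬D = min(a, b) on (0.07, 0.75) = 0.07
¬A = 1 − 0.07 = 0.93
(A ∧ ¬D) ∧ ¬A = min(a, b) on (0.07, 0.93) = 0.07
((D ∧ D) ∧ (B ∨ ¬A)) ∨ ((A ∧ ¬D) ∧ ¬A) = max(a, b) on (0.25, 0.07) = 0.25

0.25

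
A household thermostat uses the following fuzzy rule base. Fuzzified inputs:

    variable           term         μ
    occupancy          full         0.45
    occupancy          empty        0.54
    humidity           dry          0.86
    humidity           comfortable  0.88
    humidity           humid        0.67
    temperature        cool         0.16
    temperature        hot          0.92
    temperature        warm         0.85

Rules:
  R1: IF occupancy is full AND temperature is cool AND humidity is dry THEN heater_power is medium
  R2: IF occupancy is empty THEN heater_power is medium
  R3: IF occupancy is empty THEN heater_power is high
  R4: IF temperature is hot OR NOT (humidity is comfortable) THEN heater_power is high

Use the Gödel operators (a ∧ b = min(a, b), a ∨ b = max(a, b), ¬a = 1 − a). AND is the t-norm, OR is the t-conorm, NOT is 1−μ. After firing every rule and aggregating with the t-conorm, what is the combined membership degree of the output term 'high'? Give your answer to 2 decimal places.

0.92

R1: full=0.45, cool=0.16, dry=0.86; AND[min(a, b)] → w = 0.16
R2: empty=0.54 → w = 0.54
R3: empty=0.54 → w = 0.54
R4: hot=0.92, ¬comfortable=1−0.88=0.12; OR[max(a, b)] → w = 0.92
Rules with consequent 'high': {R3, R4} → strengths 0.54, 0.92
Aggregate via t-conorm [max(a, b)]: 0.92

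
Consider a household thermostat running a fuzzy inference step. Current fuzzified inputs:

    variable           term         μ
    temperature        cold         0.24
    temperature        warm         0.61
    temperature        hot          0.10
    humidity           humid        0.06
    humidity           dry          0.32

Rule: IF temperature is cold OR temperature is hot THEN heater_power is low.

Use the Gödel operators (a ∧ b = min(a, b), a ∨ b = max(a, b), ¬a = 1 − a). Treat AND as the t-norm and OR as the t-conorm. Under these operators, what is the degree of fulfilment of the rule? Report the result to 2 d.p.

0.24

firing strength: cold=0.24, hot=0.10; OR[max(a, b)] → w = 0.24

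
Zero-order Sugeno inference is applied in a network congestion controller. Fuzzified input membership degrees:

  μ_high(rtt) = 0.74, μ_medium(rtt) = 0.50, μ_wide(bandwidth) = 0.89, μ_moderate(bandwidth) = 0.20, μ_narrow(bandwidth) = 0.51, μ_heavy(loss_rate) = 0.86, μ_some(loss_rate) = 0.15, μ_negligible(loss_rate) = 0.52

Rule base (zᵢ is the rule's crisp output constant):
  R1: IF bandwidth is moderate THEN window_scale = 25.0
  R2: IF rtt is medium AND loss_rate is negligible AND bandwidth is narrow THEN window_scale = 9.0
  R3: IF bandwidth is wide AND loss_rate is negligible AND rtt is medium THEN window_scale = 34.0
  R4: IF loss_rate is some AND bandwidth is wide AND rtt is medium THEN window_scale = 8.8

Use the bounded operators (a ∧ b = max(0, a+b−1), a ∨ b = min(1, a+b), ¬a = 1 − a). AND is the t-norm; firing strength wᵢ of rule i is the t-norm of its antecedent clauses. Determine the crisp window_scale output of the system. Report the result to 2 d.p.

R1 (z=25.0): moderate=0.20 → w = 0.20
R2 (z=9.0): medium=0.50, negligible=0.52, narrow=0.51; AND[max(0, a+b−1)] → w = 0.00
R3 (z=34.0): wide=0.89, negligible=0.52, medium=0.50; AND[max(0, a+b−1)] → w = 0.00
R4 (z=8.8): some=0.15, wide=0.89, medium=0.50; AND[max(0, a+b−1)] → w = 0.00
Weighted average = (0.20·25.0 + 0.00·9.0 + 0.00·34.0 + 0.00·8.8) / (0.20 + 0.00 + 0.00 + 0.00)
  = 5.0000 / 0.2000 = 25.00

25.00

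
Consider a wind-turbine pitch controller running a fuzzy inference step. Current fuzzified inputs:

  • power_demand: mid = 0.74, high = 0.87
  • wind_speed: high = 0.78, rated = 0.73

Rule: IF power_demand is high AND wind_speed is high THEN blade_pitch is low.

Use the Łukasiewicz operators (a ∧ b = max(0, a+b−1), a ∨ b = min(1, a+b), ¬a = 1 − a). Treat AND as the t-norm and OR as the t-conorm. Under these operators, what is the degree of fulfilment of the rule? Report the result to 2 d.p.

firing strength: high=0.87, high=0.78; AND[max(0, a+b−1)] → w = 0.65

0.65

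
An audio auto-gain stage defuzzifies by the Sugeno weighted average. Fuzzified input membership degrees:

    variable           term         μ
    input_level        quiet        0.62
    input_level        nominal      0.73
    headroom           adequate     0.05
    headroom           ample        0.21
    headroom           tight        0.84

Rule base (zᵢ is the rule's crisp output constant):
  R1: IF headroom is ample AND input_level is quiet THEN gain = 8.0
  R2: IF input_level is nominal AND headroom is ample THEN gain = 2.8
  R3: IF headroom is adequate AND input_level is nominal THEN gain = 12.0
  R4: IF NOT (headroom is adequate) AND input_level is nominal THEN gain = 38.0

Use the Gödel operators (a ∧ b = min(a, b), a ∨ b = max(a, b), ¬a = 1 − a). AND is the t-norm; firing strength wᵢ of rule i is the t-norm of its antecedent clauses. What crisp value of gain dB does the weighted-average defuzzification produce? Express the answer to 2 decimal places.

R1 (z=8.0): ample=0.21, quiet=0.62; AND[min(a, b)] → w = 0.21
R2 (z=2.8): nominal=0.73, ample=0.21; AND[min(a, b)] → w = 0.21
R3 (z=12.0): adequate=0.05, nominal=0.73; AND[min(a, b)] → w = 0.05
R4 (z=38.0): ¬adequate=1−0.05=0.95, nominal=0.73; AND[min(a, b)] → w = 0.73
Weighted average = (0.21·8.0 + 0.21·2.8 + 0.05·12.0 + 0.73·38.0) / (0.21 + 0.21 + 0.05 + 0.73)
  = 30.6080 / 1.2000 = 25.51

25.51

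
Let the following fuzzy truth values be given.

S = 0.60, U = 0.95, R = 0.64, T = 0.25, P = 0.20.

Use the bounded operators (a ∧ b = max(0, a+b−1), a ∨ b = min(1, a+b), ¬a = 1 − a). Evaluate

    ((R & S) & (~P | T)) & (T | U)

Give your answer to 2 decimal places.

R & S = max(0, a+b−1) on (0.64, 0.60) = 0.24
~P = 1 − 0.20 = 0.80
~P | T = min(1, a+b) on (0.80, 0.25) = 1.00
(R & S) & (~P | T) = max(0, a+b−1) on (0.24, 1.00) = 0.24
T | U = min(1, a+b) on (0.25, 0.95) = 1.00
((R & S) & (~P | T)) & (T | U) = max(0, a+b−1) on (0.24, 1.00) = 0.24

0.24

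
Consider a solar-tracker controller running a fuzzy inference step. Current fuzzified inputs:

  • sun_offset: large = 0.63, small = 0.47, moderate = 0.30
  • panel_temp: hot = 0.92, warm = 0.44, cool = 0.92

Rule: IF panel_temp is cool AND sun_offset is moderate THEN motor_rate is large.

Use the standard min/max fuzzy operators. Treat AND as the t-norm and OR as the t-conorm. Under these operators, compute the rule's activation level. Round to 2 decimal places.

0.30

firing strength: cool=0.92, moderate=0.30; AND[min(a, b)] → w = 0.30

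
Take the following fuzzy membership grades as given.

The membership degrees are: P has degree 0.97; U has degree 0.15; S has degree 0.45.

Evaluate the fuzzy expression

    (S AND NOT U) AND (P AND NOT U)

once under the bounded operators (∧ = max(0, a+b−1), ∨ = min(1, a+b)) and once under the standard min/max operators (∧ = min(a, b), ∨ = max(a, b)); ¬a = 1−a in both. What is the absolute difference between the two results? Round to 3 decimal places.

Under bounded:
  NOT U = 1 − 0.15 = 0.85
  S AND NOT U = max(0, a+b−1) on (0.45, 0.85) = 0.30
  NOT U = 1 − 0.15 = 0.85
  P AND NOT U = max(0, a+b−1) on (0.97, 0.85) = 0.82
  (S AND NOT U) AND (P AND NOT U) = max(0, a+b−1) on (0.30, 0.82) = 0.12
  → value = 0.1200
Under standard min/max:
  NOT U = 1 − 0.15 = 0.85
  S AND NOT U = min(a, b) on (0.45, 0.85) = 0.45
  NOT U = 1 − 0.15 = 0.85
  P AND NOT U = min(a, b) on (0.97, 0.85) = 0.85
  (S AND NOT U) AND (P AND NOT U) = min(a, b) on (0.45, 0.85) = 0.45
  → value = 0.4500
|0.1200 − 0.4500| = 0.330

0.330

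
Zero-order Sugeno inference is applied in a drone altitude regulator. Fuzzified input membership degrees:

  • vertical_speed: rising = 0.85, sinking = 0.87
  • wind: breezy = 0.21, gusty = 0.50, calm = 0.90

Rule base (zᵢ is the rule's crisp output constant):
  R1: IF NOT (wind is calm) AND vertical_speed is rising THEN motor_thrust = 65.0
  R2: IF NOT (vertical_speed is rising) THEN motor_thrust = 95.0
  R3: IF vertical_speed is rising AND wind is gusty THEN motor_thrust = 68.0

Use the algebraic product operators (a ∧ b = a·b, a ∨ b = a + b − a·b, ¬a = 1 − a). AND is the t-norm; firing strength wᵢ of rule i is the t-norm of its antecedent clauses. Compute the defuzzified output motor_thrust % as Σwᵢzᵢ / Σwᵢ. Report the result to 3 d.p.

R1 (z=65.0): ¬calm=1−0.90=0.10, rising=0.85; AND[a·b] → w = 0.0850
R2 (z=95.0): ¬rising=1−0.85=0.15 → w = 0.1500
R3 (z=68.0): rising=0.85, gusty=0.50; AND[a·b] → w = 0.4250
Weighted average = (0.0850·65.0 + 0.1500·95.0 + 0.4250·68.0) / (0.0850 + 0.1500 + 0.4250)
  = 48.6750 / 0.6600 = 73.750

73.750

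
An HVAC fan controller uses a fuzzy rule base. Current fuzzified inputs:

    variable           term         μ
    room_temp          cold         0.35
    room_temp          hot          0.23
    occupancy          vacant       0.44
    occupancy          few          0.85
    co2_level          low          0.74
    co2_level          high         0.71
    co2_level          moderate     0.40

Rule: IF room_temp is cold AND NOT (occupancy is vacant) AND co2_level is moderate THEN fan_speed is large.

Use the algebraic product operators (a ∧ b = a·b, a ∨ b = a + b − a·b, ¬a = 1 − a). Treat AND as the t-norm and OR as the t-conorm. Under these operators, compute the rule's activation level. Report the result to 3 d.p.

0.078

firing strength: cold=0.35, ¬vacant=1−0.44=0.56, moderate=0.40; AND[a·b] → w = 0.0784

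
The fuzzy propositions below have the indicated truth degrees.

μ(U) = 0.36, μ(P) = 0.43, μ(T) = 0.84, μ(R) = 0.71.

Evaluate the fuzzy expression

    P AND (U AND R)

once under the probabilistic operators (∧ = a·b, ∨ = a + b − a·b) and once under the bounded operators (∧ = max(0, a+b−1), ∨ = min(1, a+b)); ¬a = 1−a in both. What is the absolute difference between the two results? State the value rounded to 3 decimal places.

Under probabilistic:
  U AND R = a·b on (0.3600, 0.7100) = 0.2556
  P AND (U AND R) = a·b on (0.4300, 0.2556) = 0.1099
  → value = 0.1099
Under bounded:
  U AND R = max(0, a+b−1) on (0.36, 0.71) = 0.07
  P AND (U AND R) = max(0, a+b−1) on (0.43, 0.07) = 0.00
  → value = 0.0000
|0.1099 − 0.0000| = 0.110

0.110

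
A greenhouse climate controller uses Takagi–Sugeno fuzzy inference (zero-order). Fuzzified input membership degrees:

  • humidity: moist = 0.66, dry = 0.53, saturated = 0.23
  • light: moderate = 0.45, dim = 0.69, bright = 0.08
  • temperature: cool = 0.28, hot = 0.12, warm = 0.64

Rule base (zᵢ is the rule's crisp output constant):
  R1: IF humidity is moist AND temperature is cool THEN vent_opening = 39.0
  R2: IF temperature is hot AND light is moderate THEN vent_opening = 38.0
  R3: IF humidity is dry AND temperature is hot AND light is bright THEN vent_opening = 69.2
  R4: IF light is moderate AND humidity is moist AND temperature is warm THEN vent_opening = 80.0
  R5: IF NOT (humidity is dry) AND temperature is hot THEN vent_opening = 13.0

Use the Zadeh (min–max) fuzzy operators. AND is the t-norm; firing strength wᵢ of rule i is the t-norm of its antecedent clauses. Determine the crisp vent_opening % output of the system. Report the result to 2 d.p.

55.79

R1 (z=39.0): moist=0.66, cool=0.28; AND[min(a, b)] → w = 0.28
R2 (z=38.0): hot=0.12, moderate=0.45; AND[min(a, b)] → w = 0.12
R3 (z=69.2): dry=0.53, hot=0.12, bright=0.08; AND[min(a, b)] → w = 0.08
R4 (z=80.0): moderate=0.45, moist=0.66, warm=0.64; AND[min(a, b)] → w = 0.45
R5 (z=13.0): ¬dry=1−0.53=0.47, hot=0.12; AND[min(a, b)] → w = 0.12
Weighted average = (0.28·39.0 + 0.12·38.0 + 0.08·69.2 + 0.45·80.0 + 0.12·13.0) / (0.28 + 0.12 + 0.08 + 0.45 + 0.12)
  = 58.5760 / 1.0500 = 55.79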